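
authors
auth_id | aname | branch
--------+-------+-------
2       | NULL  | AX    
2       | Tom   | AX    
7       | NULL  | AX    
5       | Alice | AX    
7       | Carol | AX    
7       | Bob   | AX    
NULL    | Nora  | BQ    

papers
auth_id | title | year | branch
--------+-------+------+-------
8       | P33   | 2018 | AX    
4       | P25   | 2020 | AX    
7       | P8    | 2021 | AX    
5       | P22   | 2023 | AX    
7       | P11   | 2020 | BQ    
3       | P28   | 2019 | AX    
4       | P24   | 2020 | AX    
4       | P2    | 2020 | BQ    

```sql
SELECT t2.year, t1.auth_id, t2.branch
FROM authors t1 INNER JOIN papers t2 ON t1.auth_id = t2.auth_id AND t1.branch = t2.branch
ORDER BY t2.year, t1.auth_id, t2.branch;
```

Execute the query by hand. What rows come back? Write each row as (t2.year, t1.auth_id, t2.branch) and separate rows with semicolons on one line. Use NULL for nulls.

(2021, 7, AX); (2021, 7, AX); (2021, 7, AX); (2023, 5, AX)

INNER JOIN keeps only pairs where the ON condition holds.
Matching on t1.auth_id = t2.auth_id AND t1.branch = t2.branch. A NULL in a compared column never satisfies the condition.
Matched pairs: 4.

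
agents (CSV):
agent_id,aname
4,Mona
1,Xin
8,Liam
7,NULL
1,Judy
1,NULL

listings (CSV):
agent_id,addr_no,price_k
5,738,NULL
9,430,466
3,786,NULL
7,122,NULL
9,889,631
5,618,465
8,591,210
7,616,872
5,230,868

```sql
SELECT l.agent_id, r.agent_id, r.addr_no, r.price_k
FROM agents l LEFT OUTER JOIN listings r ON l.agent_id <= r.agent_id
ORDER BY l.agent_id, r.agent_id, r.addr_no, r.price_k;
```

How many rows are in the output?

LEFT JOIN keeps every row from `agents`; unmatched rows get NULL for `listings`'s columns.
Matching on l.agent_id <= r.agent_id.
- l[0] agent_id=4 → 8 match(es) in r → 8 row(s).
- l[1] agent_id=1 → 9 match(es) in r → 9 row(s).
- l[2] agent_id=8 → 3 match(es) in r → 3 row(s).
- l[3] agent_id=7 → 5 match(es) in r → 5 row(s).
- l[4] agent_id=1 → 9 match(es) in r → 9 row(s).
- l[5] agent_id=1 → 9 match(es) in r → 9 row(s).
Total: 43 rows.

43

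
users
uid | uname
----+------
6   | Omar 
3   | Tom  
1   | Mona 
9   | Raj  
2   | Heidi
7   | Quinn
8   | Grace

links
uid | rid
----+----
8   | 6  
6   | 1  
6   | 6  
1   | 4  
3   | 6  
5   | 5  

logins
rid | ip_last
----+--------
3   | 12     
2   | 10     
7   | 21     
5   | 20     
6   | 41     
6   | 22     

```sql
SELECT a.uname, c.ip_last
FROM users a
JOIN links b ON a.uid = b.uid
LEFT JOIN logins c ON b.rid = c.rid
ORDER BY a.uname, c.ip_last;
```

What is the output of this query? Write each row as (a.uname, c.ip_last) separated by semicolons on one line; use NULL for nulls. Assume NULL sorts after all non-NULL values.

Step 1 — a INNER JOIN b on uid → 5 row(s).
Then LEFT JOIN `logins c` on rid: each of those 5 rows is kept; rows whose b.rid has no match in c get NULL for c's columns.

(Grace, 22); (Grace, 41); (Mona, NULL); (Omar, 22); (Omar, 41); (Omar, NULL); (Tom, 22); (Tom, 41)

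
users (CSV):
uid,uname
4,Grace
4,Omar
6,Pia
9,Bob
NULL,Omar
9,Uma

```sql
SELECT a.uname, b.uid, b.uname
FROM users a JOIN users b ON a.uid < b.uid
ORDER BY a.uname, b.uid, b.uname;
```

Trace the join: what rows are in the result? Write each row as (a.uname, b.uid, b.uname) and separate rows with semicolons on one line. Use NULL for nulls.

(Grace, 6, Pia); (Grace, 9, Bob); (Grace, 9, Uma); (Omar, 6, Pia); (Omar, 9, Bob); (Omar, 9, Uma); (Pia, 9, Bob); (Pia, 9, Uma)

INNER JOIN keeps only pairs where the ON condition holds.
Matching on a.uid < b.uid. A NULL in a compared column never satisfies the condition.
- a (uid=4) pairs with 3 row(s) of b.
- a (uid=4) pairs with 3 row(s) of b.
- a (uid=6) pairs with 2 row(s) of b.
- a (uid=9) has no partner → excluded.
- a (uid=NULL) has no partner → excluded.
- a (uid=9) has no partner → excluded.
After projecting and ordering:
a.uname | b.uid | b.uname
Grace | 6 | Pia
Grace | 9 | Bob
Grace | 9 | Uma
Omar | 6 | Pia
Omar | 9 | Bob
Omar | 9 | Uma
Pia | 9 | Bob
Pia | 9 | Uma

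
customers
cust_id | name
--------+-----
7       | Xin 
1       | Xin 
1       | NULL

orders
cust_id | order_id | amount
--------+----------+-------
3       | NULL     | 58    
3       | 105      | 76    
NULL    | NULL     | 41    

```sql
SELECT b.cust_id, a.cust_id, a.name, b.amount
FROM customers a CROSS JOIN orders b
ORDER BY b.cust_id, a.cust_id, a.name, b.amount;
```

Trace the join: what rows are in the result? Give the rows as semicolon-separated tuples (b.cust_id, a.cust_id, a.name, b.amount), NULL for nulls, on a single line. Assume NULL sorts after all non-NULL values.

(3, 1, Xin, 58); (3, 1, Xin, 76); (3, 1, NULL, 58); (3, 1, NULL, 76); (3, 7, Xin, 58); (3, 7, Xin, 76); (NULL, 1, Xin, 41); (NULL, 1, NULL, 41); (NULL, 7, Xin, 41)

CROSS JOIN pairs every row of `customers` with every row of `orders`: 3 × 3 = 9 rows.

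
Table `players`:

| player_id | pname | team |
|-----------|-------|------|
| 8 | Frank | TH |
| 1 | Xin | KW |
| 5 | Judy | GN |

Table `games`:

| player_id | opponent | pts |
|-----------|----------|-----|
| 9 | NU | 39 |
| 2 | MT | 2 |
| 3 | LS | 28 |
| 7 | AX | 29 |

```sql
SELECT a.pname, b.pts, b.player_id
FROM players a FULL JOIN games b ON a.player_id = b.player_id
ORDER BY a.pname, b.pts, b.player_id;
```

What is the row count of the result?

7

FULL OUTER JOIN keeps every row from both sides; unmatched rows get NULL for the other side's columns.
Matching on a.player_id = b.player_id.
Matched pairs: 0; unmatched a rows kept: 3; unmatched b rows kept: 4.
Total: 0 matched + 7 padded = 7 rows.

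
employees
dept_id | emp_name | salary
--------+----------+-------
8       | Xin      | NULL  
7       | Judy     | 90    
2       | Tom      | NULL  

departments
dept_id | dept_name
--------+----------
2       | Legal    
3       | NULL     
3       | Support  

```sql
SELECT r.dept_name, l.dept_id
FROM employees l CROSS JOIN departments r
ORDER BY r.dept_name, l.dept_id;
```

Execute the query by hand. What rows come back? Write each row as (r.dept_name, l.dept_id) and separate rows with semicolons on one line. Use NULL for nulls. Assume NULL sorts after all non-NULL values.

(Legal, 2); (Legal, 7); (Legal, 8); (Support, 2); (Support, 7); (Support, 8); (NULL, 2); (NULL, 7); (NULL, 8)

CROSS JOIN pairs every row of `employees` with every row of `departments`: 3 × 3 = 9 rows.
After projecting and ordering:
r.dept_name | l.dept_id
Legal | 2
Legal | 7
Legal | 8
Support | 2
Support | 7
Support | 8
NULL | 2
NULL | 7
NULL | 8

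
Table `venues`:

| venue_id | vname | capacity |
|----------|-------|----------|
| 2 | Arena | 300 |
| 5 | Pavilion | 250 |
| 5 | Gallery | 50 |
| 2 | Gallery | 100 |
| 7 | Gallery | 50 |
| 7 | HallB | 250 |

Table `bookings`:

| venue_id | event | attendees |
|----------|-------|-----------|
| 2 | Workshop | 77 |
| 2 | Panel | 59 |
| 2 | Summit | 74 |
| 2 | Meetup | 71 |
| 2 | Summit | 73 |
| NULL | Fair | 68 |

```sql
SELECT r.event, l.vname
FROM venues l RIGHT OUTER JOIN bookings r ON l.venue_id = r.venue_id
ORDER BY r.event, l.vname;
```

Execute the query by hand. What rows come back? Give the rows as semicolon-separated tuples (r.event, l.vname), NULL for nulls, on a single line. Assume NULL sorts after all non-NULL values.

(Fair, NULL); (Meetup, Arena); (Meetup, Gallery); (Panel, Arena); (Panel, Gallery); (Summit, Arena); (Summit, Arena); (Summit, Gallery); (Summit, Gallery); (Workshop, Arena); (Workshop, Gallery)

RIGHT JOIN keeps every row from `bookings`; unmatched rows get NULL for `venues`'s columns.
Matching on l.venue_id = r.venue_id. A NULL in a compared column never satisfies the condition.
- l row (venue_id=2): matches 5 r row(s) → 5 output row(s).
- l row (venue_id=5): no match.
- l row (venue_id=5): no match.
- l row (venue_id=2): matches 5 r row(s) → 5 output row(s).
- l row (venue_id=7): no match.
- l row (venue_id=7): no match.
- 1 row(s) from r found no l partner → padded with NULL.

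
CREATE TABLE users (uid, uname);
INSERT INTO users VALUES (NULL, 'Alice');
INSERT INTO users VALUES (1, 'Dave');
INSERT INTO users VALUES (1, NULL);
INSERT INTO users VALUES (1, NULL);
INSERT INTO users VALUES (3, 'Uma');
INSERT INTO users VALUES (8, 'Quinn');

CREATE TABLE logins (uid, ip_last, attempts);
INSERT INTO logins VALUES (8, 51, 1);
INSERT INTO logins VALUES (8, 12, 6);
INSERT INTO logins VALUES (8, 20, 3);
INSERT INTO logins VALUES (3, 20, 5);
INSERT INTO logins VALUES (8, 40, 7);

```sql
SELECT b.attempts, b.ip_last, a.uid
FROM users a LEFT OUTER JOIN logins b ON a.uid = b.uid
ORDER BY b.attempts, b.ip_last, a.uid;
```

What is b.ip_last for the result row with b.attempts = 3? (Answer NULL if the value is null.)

20

LEFT JOIN keeps every row from `users`; unmatched rows get NULL for `logins`'s columns.
Matching on a.uid = b.uid. A NULL in a compared column never satisfies the condition.
- a (uid=NULL) has no partner → padded with NULL.
- a (uid=1) has no partner → padded with NULL.
- a (uid=1) has no partner → padded with NULL.
- a (uid=1) has no partner → padded with NULL.
- a (uid=3) pairs with 1 row(s) of b.
- a (uid=8) pairs with 4 row(s) of b.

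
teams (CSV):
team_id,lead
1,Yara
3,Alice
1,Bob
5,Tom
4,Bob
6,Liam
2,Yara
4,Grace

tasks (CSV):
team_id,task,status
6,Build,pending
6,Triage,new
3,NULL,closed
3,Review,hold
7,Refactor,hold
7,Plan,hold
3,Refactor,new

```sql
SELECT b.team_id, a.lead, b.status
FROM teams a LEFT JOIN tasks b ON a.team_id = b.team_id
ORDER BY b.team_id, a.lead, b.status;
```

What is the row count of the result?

LEFT JOIN keeps every row from `teams`; unmatched rows get NULL for `tasks`'s columns.
Matching on a.team_id = b.team_id.
Matched pairs: 5; unmatched a rows kept: 6.
Total: 5 matched + 6 padded = 11 rows.

11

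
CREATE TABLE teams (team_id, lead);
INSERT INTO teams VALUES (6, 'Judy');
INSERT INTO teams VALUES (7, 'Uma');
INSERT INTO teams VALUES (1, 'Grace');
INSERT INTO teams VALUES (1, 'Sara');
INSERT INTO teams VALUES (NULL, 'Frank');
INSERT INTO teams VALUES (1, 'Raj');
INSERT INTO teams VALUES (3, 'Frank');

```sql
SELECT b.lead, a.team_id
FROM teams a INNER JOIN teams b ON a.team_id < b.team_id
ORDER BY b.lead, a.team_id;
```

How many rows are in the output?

INNER JOIN keeps only pairs where the ON condition holds.
Matching on a.team_id < b.team_id. A NULL in a compared column never satisfies the condition.
Matched pairs: 12.
Total: 12 rows.

12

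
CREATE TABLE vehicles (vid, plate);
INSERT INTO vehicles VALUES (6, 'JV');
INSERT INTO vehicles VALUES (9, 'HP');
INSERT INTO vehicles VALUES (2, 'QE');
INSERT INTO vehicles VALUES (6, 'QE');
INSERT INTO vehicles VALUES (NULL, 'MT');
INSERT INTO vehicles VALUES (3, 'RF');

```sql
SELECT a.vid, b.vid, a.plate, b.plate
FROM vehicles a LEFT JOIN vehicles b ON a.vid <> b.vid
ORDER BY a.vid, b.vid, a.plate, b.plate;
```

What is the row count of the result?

19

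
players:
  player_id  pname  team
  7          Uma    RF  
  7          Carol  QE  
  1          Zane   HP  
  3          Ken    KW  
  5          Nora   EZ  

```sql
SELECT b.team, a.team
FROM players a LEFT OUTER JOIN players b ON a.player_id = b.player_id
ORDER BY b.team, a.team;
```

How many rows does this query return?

LEFT JOIN keeps every row from `players a`; unmatched rows get NULL for `players b`'s columns.
Matching on a.player_id = b.player_id.
- a row (player_id=7): matches 2 b row(s) → 2 output row(s).
- a row (player_id=7): matches 2 b row(s) → 2 output row(s).
- a row (player_id=1): matches 1 b row(s) → 1 output row(s).
- a row (player_id=3): matches 1 b row(s) → 1 output row(s).
- a row (player_id=5): matches 1 b row(s) → 1 output row(s).
Total: 7 rows.

7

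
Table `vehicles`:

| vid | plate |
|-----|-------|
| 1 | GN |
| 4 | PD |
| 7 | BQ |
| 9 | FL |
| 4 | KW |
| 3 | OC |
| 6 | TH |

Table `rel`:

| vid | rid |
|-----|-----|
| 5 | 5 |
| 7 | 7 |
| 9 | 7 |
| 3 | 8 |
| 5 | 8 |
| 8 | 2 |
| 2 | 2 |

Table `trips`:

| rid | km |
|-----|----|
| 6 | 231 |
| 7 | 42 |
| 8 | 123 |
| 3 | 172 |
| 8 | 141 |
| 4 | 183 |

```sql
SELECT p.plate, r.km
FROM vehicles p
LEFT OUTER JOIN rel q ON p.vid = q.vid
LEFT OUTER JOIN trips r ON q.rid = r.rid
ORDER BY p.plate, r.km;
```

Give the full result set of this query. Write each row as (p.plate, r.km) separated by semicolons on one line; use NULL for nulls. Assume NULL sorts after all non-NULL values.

Step 1 — p LEFT JOIN q on vid → 7 row(s).
Then LEFT JOIN `trips r` on rid: each of those 7 rows is kept; rows whose q.rid has no match in r get NULL for r's columns.

(BQ, 42); (FL, 42); (GN, NULL); (KW, NULL); (OC, 123); (OC, 141); (PD, NULL); (TH, NULL)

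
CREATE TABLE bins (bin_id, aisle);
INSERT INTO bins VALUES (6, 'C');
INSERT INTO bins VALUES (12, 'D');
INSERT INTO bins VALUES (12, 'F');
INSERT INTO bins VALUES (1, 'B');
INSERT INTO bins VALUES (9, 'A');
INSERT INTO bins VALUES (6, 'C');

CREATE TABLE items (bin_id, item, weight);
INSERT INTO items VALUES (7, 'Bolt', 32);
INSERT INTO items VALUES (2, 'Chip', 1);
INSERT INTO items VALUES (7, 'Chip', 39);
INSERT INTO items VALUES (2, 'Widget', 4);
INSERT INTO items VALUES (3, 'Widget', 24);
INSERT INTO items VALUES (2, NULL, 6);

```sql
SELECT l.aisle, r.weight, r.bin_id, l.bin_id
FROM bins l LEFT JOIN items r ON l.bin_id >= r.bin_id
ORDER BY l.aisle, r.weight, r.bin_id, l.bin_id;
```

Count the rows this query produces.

LEFT JOIN keeps every row from `bins`; unmatched rows get NULL for `items`'s columns.
Matching on l.bin_id >= r.bin_id.
Matched pairs: 26; unmatched l rows kept: 1.
Total: 26 matched + 1 padded = 27 rows.

27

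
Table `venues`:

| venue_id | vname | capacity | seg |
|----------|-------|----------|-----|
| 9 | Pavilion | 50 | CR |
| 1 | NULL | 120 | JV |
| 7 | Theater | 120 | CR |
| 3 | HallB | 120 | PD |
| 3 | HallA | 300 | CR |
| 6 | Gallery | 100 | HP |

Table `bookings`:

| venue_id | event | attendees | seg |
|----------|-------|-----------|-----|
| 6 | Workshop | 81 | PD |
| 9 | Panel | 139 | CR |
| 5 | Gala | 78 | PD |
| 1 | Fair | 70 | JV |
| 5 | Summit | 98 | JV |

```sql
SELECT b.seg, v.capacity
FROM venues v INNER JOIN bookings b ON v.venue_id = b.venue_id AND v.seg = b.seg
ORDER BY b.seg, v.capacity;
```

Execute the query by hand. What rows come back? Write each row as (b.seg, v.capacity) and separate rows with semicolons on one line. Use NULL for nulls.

INNER JOIN keeps only pairs where the ON condition holds.
Matching on v.venue_id = b.venue_id AND v.seg = b.seg.
- v (venue_id=9, seg=CR) pairs with 1 row(s) of b.
- v (venue_id=1, seg=JV) pairs with 1 row(s) of b.
- v (venue_id=7, seg=CR) has no partner → excluded.
- v (venue_id=3, seg=PD) has no partner → excluded.
- v (venue_id=3, seg=CR) has no partner → excluded.
- v (venue_id=6, seg=HP) has no partner → excluded.
After projecting and ordering:
b.seg | v.capacity
CR | 50
JV | 120

(CR, 50); (JV, 120)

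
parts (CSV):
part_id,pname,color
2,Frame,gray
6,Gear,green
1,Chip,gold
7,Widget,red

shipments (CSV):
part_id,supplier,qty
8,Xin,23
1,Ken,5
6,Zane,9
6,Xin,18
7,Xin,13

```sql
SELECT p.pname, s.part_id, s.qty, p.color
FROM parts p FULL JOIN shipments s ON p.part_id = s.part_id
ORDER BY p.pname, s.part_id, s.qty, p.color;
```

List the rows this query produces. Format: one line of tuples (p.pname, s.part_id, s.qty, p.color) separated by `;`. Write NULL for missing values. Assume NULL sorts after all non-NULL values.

FULL OUTER JOIN keeps every row from both sides; unmatched rows get NULL for the other side's columns.
Matching on p.part_id = s.part_id.
- part_id=2: no s row matches, row kept with s columns NULL.
- part_id=6: 2 matching s row(s), so 2 row(s) emitted.
- part_id=1: 1 matching s row(s), so 1 row(s) emitted.
- part_id=7: 1 matching s row(s), so 1 row(s) emitted.
- 1 row(s) from s found no p partner → padded with NULL.
After projecting and ordering:
p.pname | s.part_id | s.qty | p.color
Chip | 1 | 5 | gold
Frame | NULL | NULL | gray
Gear | 6 | 9 | green
Gear | 6 | 18 | green
Widget | 7 | 13 | red
NULL | 8 | 23 | NULL

(Chip, 1, 5, gold); (Frame, NULL, NULL, gray); (Gear, 6, 9, green); (Gear, 6, 18, green); (Widget, 7, 13, red); (NULL, 8, 23, NULL)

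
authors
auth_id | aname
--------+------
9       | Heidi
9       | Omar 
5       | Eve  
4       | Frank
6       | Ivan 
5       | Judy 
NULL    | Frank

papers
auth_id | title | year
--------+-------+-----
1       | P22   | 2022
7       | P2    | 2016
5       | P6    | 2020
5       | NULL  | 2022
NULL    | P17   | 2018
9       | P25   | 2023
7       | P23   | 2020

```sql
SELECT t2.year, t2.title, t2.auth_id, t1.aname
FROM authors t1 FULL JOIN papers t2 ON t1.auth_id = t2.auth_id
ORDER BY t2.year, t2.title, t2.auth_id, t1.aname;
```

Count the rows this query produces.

FULL OUTER JOIN keeps every row from both sides; unmatched rows get NULL for the other side's columns.
Matching on t1.auth_id = t2.auth_id. A NULL in a compared column never satisfies the condition.
Matched pairs: 6; unmatched t1 rows kept: 3; unmatched t2 rows kept: 4.
Total: 6 matched + 7 padded = 13 rows.

13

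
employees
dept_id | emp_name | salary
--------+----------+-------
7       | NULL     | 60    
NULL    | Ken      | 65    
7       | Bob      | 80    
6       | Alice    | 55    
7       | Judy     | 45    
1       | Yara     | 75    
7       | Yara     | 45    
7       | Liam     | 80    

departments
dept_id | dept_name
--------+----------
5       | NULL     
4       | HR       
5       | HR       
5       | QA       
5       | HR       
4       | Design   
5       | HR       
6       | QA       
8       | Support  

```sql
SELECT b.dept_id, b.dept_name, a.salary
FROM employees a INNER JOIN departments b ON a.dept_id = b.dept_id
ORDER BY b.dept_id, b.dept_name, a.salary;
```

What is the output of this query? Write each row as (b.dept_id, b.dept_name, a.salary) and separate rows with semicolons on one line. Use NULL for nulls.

INNER JOIN keeps only pairs where the ON condition holds.
Matching on a.dept_id = b.dept_id. A NULL in a compared column never satisfies the condition.
- dept_id=7: no matching b row, dropped.
- dept_id=NULL: no matching b row, dropped.
- dept_id=7: no matching b row, dropped.
- dept_id=6: 1 matching b row(s), so 1 row(s) emitted.
- dept_id=7: no matching b row, dropped.
- dept_id=1: no matching b row, dropped.
- dept_id=7: no matching b row, dropped.
- dept_id=7: no matching b row, dropped.
After projecting and ordering:
b.dept_id | b.dept_name | a.salary
6 | QA | 55

(6, QA, 55)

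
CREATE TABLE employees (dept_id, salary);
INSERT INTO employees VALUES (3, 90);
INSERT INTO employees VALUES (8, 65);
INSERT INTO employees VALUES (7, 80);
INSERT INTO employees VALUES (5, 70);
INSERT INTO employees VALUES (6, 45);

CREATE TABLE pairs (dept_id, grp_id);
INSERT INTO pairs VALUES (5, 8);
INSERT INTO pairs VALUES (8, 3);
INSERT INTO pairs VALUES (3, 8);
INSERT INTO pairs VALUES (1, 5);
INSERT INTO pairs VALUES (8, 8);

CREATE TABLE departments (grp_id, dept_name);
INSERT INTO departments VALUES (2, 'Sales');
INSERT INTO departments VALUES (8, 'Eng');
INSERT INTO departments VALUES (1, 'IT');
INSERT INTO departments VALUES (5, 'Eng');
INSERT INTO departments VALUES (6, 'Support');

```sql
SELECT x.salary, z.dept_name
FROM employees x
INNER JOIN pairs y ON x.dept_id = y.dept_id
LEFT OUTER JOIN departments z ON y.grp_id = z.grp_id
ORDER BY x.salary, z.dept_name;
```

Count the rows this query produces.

Step 1 — x INNER JOIN y on dept_id → 4 row(s).
Then LEFT JOIN `departments z` on grp_id: each of those 4 rows is kept; rows whose y.grp_id has no match in z get NULL for z's columns.
Result: 4 row(s).

4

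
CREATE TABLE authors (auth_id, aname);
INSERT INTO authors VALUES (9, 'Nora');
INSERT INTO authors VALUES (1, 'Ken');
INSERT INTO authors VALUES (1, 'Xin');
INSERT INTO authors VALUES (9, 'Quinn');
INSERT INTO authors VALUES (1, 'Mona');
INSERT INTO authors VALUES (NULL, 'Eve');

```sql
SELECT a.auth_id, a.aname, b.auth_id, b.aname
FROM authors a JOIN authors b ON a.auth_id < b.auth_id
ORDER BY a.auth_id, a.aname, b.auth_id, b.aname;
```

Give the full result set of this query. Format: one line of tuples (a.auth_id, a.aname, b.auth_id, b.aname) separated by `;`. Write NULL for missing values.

INNER JOIN keeps only pairs where the ON condition holds.
Matching on a.auth_id < b.auth_id. A NULL in a compared column never satisfies the condition.
- a[0] auth_id=9 → no match; dropped.
- a[1] auth_id=1 → 2 match(es) in b → 2 row(s).
- a[2] auth_id=1 → 2 match(es) in b → 2 row(s).
- a[3] auth_id=9 → no match; dropped.
- a[4] auth_id=1 → 2 match(es) in b → 2 row(s).
- a[5] auth_id=NULL → no match; dropped.
After projecting and ordering:
a.auth_id | a.aname | b.auth_id | b.aname
1 | Ken | 9 | Nora
1 | Ken | 9 | Quinn
1 | Mona | 9 | Nora
1 | Mona | 9 | Quinn
1 | Xin | 9 | Nora
1 | Xin | 9 | Quinn

(1, Ken, 9, Nora); (1, Ken, 9, Quinn); (1, Mona, 9, Nora); (1, Mona, 9, Quinn); (1, Xin, 9, Nora); (1, Xin, 9, Quinn)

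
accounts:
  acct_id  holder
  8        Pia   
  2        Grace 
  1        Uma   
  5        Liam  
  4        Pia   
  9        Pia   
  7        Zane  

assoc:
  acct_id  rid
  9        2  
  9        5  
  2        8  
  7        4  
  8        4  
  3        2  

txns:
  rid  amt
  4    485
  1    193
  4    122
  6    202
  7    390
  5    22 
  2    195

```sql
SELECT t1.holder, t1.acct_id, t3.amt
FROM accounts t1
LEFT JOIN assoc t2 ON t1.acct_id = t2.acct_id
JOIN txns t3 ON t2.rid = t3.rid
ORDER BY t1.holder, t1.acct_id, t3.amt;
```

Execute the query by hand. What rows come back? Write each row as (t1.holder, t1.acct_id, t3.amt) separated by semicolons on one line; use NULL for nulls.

(Pia, 8, 122); (Pia, 8, 485); (Pia, 9, 22); (Pia, 9, 195); (Zane, 7, 122); (Zane, 7, 485)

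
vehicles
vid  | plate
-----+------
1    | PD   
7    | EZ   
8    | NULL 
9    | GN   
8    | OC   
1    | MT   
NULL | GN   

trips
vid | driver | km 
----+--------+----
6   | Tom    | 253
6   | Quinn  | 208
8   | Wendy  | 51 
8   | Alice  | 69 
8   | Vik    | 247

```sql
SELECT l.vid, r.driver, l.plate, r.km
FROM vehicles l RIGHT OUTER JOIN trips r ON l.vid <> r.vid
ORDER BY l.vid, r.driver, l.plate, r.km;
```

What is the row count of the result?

24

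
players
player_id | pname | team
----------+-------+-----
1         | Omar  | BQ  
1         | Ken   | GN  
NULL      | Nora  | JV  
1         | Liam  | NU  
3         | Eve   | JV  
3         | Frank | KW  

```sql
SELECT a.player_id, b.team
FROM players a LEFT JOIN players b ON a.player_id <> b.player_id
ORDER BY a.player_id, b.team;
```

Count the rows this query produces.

13

LEFT JOIN keeps every row from `players a`; unmatched rows get NULL for `players b`'s columns.
Matching on a.player_id <> b.player_id. A NULL in a compared column never satisfies the condition.
Matched pairs: 12; unmatched a rows kept: 1.
Total: 12 matched + 1 padded = 13 rows.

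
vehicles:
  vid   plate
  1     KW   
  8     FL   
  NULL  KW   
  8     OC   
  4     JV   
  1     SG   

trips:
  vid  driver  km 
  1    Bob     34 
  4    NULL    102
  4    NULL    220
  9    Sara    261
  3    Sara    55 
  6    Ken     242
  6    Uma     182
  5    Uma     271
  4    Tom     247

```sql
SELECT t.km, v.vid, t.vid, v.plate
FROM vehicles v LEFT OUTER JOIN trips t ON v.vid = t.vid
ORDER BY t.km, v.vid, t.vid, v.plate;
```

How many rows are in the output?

8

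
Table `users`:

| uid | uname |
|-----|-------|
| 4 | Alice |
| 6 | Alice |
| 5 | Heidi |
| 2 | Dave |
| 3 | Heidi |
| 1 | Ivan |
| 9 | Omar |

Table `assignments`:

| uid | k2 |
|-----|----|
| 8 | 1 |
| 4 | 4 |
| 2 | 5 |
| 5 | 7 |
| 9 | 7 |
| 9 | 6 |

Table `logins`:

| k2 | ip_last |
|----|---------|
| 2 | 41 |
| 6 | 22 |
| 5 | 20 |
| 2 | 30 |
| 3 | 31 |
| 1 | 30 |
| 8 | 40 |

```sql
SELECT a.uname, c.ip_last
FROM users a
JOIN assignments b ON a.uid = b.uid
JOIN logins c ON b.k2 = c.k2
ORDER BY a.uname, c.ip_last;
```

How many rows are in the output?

2

Joins associate left-to-right: users INNER JOIN assignments on uid gives 5 intermediate row(s).
Then INNER JOIN `logins c` on k2: keep only rows whose b.k2 appears in c.
Result: 2 row(s).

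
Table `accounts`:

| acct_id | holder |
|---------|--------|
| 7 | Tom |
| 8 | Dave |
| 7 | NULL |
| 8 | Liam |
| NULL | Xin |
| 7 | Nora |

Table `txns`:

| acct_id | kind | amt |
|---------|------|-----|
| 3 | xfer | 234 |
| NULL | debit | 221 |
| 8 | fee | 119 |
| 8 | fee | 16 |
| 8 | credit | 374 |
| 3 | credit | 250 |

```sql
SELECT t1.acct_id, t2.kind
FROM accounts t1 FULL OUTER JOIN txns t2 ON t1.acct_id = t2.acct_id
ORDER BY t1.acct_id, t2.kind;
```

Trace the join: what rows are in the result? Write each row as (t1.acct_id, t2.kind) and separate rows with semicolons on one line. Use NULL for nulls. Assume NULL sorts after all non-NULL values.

(7, NULL); (7, NULL); (7, NULL); (8, credit); (8, credit); (8, fee); (8, fee); (8, fee); (8, fee); (NULL, credit); (NULL, debit); (NULL, xfer); (NULL, NULL)

FULL OUTER JOIN keeps every row from both sides; unmatched rows get NULL for the other side's columns.
Matching on t1.acct_id = t2.acct_id. A NULL in a compared column never satisfies the condition.
- t1 row (acct_id=7): no match → kept, t2 columns NULL.
- t1 row (acct_id=8): matches 3 t2 row(s) → 3 output row(s).
- t1 row (acct_id=7): no match → kept, t2 columns NULL.
- t1 row (acct_id=8): matches 3 t2 row(s) → 3 output row(s).
- t1 row (acct_id=NULL): no match → kept, t2 columns NULL.
- t1 row (acct_id=7): no match → kept, t2 columns NULL.
- plus 3 unmatched t2 row(s), each kept with NULL t1 columns.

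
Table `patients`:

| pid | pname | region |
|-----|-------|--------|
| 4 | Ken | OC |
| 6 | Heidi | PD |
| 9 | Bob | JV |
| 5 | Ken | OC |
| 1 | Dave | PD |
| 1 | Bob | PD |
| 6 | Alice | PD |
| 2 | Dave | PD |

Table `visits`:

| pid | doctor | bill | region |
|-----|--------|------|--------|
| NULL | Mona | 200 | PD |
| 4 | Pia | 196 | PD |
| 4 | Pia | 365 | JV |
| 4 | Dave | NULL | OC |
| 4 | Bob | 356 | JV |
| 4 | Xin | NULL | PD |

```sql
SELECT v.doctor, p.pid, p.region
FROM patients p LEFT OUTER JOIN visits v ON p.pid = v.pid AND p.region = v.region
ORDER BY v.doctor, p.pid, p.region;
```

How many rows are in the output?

8

LEFT JOIN keeps every row from `patients`; unmatched rows get NULL for `visits`'s columns.
Matching on p.pid = v.pid AND p.region = v.region. A NULL in a compared column never satisfies the condition.
Matched pairs: 1; unmatched p rows kept: 7.
Total: 1 matched + 7 padded = 8 rows.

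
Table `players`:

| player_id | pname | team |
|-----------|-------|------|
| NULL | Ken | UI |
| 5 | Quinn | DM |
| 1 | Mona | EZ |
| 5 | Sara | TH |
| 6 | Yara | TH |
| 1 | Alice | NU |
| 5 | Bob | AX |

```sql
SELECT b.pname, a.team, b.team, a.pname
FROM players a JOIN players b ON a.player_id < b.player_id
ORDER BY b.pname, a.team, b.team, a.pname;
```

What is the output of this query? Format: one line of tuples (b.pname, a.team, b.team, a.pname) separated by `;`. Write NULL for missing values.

(Bob, EZ, AX, Mona); (Bob, NU, AX, Alice); (Quinn, EZ, DM, Mona); (Quinn, NU, DM, Alice); (Sara, EZ, TH, Mona); (Sara, NU, TH, Alice); (Yara, AX, TH, Bob); (Yara, DM, TH, Quinn); (Yara, EZ, TH, Mona); (Yara, NU, TH, Alice); (Yara, TH, TH, Sara)

INNER JOIN keeps only pairs where the ON condition holds.
Matching on a.player_id < b.player_id. A NULL in a compared column never satisfies the condition.
- player_id=NULL: no matching b row, dropped.
- player_id=5: 1 matching b row(s), so 1 row(s) emitted.
- player_id=1: 4 matching b row(s), so 4 row(s) emitted.
- player_id=5: 1 matching b row(s), so 1 row(s) emitted.
- player_id=6: no matching b row, dropped.
- player_id=1: 4 matching b row(s), so 4 row(s) emitted.
- player_id=5: 1 matching b row(s), so 1 row(s) emitted.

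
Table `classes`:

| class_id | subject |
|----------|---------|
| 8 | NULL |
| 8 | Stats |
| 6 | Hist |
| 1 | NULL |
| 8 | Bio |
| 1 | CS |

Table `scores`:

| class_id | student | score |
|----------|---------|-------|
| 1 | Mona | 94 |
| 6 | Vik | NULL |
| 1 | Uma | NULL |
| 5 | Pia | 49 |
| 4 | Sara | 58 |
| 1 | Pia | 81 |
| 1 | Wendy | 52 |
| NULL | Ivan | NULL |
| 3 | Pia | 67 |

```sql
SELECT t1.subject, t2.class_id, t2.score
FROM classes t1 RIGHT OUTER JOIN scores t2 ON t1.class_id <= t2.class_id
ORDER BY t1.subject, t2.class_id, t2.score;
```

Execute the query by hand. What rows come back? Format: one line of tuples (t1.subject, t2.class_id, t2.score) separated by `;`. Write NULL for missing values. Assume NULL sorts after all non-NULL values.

RIGHT JOIN keeps every row from `scores`; unmatched rows get NULL for `classes`'s columns.
Matching on t1.class_id <= t2.class_id. A NULL in a compared column never satisfies the condition.
- t1 (class_id=8) has no partner in t2.
- t1 (class_id=8) has no partner in t2.
- t1 (class_id=6) pairs with 1 row(s) of t2.
- t1 (class_id=1) pairs with 8 row(s) of t2.
- t1 (class_id=8) has no partner in t2.
- t1 (class_id=1) pairs with 8 row(s) of t2.
- 1 t2 row(s) had no t1 match → kept, t1 columns NULL.

(CS, 1, 52); (CS, 1, 81); (CS, 1, 94); (CS, 1, NULL); (CS, 3, 67); (CS, 4, 58); (CS, 5, 49); (CS, 6, NULL); (Hist, 6, NULL); (NULL, 1, 52); (NULL, 1, 81); (NULL, 1, 94); (NULL, 1, NULL); (NULL, 3, 67); (NULL, 4, 58); (NULL, 5, 49); (NULL, 6, NULL); (NULL, NULL, NULL)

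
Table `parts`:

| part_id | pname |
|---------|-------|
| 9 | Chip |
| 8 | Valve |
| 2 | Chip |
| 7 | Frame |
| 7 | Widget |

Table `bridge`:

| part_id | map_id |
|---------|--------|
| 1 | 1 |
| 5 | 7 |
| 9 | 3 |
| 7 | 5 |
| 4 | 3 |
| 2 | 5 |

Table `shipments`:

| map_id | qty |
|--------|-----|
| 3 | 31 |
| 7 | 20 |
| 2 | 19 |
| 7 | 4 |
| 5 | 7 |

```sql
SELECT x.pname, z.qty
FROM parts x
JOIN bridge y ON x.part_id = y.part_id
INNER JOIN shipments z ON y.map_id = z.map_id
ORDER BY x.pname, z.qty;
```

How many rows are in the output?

Step 1 — x INNER JOIN y on part_id → 4 row(s).
Then INNER JOIN `shipments z` on map_id: keep only rows whose y.map_id appears in z.
Result: 4 row(s).

4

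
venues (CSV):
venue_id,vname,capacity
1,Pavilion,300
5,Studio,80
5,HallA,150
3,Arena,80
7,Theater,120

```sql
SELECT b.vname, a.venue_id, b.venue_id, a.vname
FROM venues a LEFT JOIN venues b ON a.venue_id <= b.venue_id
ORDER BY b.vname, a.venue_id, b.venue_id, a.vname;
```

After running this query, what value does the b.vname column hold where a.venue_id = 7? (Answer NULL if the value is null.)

LEFT JOIN keeps every row from `venues a`; unmatched rows get NULL for `venues b`'s columns.
Matching on a.venue_id <= b.venue_id.
- a row (venue_id=1): matches 5 b row(s) → 5 output row(s).
- a row (venue_id=5): matches 3 b row(s) → 3 output row(s).
- a row (venue_id=5): matches 3 b row(s) → 3 output row(s).
- a row (venue_id=3): matches 4 b row(s) → 4 output row(s).
- a row (venue_id=7): matches 1 b row(s) → 1 output row(s).

Theater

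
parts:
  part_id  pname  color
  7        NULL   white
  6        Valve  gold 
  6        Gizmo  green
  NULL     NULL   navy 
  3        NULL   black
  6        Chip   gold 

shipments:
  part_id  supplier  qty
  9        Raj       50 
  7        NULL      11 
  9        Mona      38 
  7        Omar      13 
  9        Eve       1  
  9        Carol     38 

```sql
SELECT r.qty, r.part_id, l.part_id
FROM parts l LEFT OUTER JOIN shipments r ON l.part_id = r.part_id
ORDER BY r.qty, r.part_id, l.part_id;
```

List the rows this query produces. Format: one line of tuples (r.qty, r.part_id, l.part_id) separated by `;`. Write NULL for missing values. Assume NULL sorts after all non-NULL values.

LEFT JOIN keeps every row from `parts`; unmatched rows get NULL for `shipments`'s columns.
Matching on l.part_id = r.part_id. A NULL in a compared column never satisfies the condition.
Matched pairs: 2; unmatched l rows kept: 5.

(11, 7, 7); (13, 7, 7); (NULL, NULL, 3); (NULL, NULL, 6); (NULL, NULL, 6); (NULL, NULL, 6); (NULL, NULL, NULL)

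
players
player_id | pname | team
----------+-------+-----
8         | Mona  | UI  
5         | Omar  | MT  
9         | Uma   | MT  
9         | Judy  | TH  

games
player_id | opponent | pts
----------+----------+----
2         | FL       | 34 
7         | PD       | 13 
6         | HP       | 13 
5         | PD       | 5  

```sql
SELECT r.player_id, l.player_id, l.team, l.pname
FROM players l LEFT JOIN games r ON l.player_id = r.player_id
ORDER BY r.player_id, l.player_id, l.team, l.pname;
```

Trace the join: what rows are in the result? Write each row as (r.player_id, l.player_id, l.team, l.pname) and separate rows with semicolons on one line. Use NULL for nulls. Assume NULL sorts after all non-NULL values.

(5, 5, MT, Omar); (NULL, 8, UI, Mona); (NULL, 9, MT, Uma); (NULL, 9, TH, Judy)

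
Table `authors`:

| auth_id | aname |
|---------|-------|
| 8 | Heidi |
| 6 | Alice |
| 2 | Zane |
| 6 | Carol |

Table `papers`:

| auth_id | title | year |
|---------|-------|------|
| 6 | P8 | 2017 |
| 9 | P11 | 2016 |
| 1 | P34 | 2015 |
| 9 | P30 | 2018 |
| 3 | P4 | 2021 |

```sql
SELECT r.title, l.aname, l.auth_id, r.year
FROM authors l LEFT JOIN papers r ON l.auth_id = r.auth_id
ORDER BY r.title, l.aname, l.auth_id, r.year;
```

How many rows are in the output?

4

LEFT JOIN keeps every row from `authors`; unmatched rows get NULL for `papers`'s columns.
Matching on l.auth_id = r.auth_id.
- l (auth_id=8) has no partner → padded with NULL.
- l (auth_id=6) pairs with 1 row(s) of r.
- l (auth_id=2) has no partner → padded with NULL.
- l (auth_id=6) pairs with 1 row(s) of r.
Total: 2 matched + 2 padded = 4 rows.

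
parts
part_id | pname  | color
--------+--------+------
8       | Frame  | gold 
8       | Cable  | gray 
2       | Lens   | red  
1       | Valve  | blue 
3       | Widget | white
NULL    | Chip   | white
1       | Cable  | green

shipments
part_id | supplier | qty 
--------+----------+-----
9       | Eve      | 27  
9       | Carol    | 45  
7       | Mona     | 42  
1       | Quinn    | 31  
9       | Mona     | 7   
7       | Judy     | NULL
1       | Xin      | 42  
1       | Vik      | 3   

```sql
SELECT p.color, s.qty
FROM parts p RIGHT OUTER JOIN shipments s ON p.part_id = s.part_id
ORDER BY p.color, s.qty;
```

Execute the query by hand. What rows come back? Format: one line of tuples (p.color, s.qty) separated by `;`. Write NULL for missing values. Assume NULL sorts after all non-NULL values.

RIGHT JOIN keeps every row from `shipments`; unmatched rows get NULL for `parts`'s columns.
Matching on p.part_id = s.part_id. A NULL in a compared column never satisfies the condition.
- p[0] part_id=8 → no match.
- p[1] part_id=8 → no match.
- p[2] part_id=2 → no match.
- p[3] part_id=1 → 3 match(es) in s → 3 row(s).
- p[4] part_id=3 → no match.
- p[5] part_id=NULL → no match.
- p[6] part_id=1 → 3 match(es) in s → 3 row(s).
- 5 s row(s) had no p match → kept, p columns NULL.

(blue, 3); (blue, 31); (blue, 42); (green, 3); (green, 31); (green, 42); (NULL, 7); (NULL, 27); (NULL, 42); (NULL, 45); (NULL, NULL)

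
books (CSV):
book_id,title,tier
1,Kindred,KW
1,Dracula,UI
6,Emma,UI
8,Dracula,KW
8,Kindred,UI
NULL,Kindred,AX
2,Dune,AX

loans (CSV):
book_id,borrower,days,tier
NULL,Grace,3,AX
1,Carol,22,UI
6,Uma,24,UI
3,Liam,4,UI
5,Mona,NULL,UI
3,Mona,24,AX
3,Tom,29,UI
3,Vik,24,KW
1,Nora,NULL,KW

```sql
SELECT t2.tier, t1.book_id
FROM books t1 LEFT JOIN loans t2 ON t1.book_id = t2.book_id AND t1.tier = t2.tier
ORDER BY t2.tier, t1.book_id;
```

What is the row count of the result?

LEFT JOIN keeps every row from `books`; unmatched rows get NULL for `loans`'s columns.
Matching on t1.book_id = t2.book_id AND t1.tier = t2.tier. A NULL in a compared column never satisfies the condition.
- book_id=1, tier=KW: 1 matching t2 row(s), so 1 row(s) emitted.
- book_id=1, tier=UI: 1 matching t2 row(s), so 1 row(s) emitted.
- book_id=6, tier=UI: 1 matching t2 row(s), so 1 row(s) emitted.
- book_id=8, tier=KW: no t2 row matches, row kept with t2 columns NULL.
- book_id=8, tier=UI: no t2 row matches, row kept with t2 columns NULL.
- book_id=NULL, tier=AX: no t2 row matches, row kept with t2 columns NULL.
- book_id=2, tier=AX: no t2 row matches, row kept with t2 columns NULL.
Total: 3 matched + 4 padded = 7 rows.

7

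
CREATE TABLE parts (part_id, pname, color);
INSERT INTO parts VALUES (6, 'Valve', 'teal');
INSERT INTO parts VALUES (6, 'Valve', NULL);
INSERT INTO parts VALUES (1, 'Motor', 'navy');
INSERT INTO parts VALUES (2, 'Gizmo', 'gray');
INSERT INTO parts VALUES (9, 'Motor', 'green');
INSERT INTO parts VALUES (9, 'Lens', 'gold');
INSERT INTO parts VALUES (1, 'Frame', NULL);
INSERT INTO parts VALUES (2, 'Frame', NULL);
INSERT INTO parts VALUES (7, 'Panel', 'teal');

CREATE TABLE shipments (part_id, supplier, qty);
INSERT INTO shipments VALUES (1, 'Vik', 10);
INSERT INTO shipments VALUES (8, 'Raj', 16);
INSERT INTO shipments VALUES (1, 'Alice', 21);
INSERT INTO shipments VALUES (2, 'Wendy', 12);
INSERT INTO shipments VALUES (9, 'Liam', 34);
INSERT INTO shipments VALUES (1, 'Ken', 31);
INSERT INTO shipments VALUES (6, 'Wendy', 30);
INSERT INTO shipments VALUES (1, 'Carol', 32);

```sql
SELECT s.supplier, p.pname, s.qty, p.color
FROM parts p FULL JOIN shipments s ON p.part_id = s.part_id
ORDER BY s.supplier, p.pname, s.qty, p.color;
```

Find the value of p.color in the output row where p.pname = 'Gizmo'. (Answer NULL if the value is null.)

gray

FULL OUTER JOIN keeps every row from both sides; unmatched rows get NULL for the other side's columns.
Matching on p.part_id = s.part_id.
Matched pairs: 14; unmatched p rows kept: 1; unmatched s rows kept: 1.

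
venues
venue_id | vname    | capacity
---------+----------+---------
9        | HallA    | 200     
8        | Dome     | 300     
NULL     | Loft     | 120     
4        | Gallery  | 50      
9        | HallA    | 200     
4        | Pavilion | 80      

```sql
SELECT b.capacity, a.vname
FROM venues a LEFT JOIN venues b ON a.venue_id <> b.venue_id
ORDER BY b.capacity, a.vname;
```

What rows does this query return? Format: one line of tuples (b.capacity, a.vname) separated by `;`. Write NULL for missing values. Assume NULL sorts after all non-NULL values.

LEFT JOIN keeps every row from `venues a`; unmatched rows get NULL for `venues b`'s columns.
Matching on a.venue_id <> b.venue_id. A NULL in a compared column never satisfies the condition.
- a row (venue_id=9): matches 3 b row(s) → 3 output row(s).
- a row (venue_id=8): matches 4 b row(s) → 4 output row(s).
- a row (venue_id=NULL): no match → kept, b columns NULL.
- a row (venue_id=4): matches 3 b row(s) → 3 output row(s).
- a row (venue_id=9): matches 3 b row(s) → 3 output row(s).
- a row (venue_id=4): matches 3 b row(s) → 3 output row(s).

(50, Dome); (50, HallA); (50, HallA); (80, Dome); (80, HallA); (80, HallA); (200, Dome); (200, Dome); (200, Gallery); (200, Gallery); (200, Pavilion); (200, Pavilion); (300, Gallery); (300, HallA); (300, HallA); (300, Pavilion); (NULL, Loft)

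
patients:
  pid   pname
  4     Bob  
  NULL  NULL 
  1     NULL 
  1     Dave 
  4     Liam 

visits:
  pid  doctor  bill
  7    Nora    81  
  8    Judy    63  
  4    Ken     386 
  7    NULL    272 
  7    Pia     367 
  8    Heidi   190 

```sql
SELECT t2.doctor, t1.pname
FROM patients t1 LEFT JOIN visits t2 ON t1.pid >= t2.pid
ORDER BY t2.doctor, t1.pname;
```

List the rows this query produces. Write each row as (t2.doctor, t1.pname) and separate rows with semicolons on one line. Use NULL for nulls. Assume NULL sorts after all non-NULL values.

LEFT JOIN keeps every row from `patients`; unmatched rows get NULL for `visits`'s columns.
Matching on t1.pid >= t2.pid. A NULL in a compared column never satisfies the condition.
Matched pairs: 2; unmatched t1 rows kept: 3.

(Ken, Bob); (Ken, Liam); (NULL, Dave); (NULL, NULL); (NULL, NULL)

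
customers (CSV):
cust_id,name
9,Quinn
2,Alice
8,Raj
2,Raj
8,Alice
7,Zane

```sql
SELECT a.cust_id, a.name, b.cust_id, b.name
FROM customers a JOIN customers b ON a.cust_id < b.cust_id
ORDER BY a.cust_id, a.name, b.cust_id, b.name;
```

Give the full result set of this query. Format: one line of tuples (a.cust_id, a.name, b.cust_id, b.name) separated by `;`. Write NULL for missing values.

(2, Alice, 7, Zane); (2, Alice, 8, Alice); (2, Alice, 8, Raj); (2, Alice, 9, Quinn); (2, Raj, 7, Zane); (2, Raj, 8, Alice); (2, Raj, 8, Raj); (2, Raj, 9, Quinn); (7, Zane, 8, Alice); (7, Zane, 8, Raj); (7, Zane, 9, Quinn); (8, Alice, 9, Quinn); (8, Raj, 9, Quinn)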